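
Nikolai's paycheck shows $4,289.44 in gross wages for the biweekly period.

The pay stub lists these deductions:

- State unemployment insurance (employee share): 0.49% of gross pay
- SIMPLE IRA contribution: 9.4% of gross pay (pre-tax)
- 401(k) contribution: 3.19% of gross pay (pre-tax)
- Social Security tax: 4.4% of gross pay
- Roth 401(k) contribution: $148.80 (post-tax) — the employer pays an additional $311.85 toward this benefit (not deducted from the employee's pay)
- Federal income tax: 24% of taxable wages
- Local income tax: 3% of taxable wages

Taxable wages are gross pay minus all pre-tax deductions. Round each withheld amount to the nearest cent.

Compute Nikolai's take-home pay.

401(k) contribution: $4,289.44 × 0.0319 = $136.83
SIMPLE IRA contribution: $4,289.44 × 0.094 = $403.21
Pre-tax total = $136.83 + $403.21 = $540.04
Taxable wages = $4,289.44 − $540.04 = $3,749.40
Federal income tax: $3,749.40 × 0.24 = $899.86
Local income tax: $3,749.40 × 0.03 = $112.48
State unemployment insurance (employee share): $4,289.44 × 0.0049 = $21.02
Social Security tax: $4,289.44 × 0.044 = $188.74
Roth 401(k) contribution: $148.80
(Employer's $311.85 toward Roth 401(k) contribution is not withheld from the employee.)
Total deductions = $136.83 + $403.21 + $899.86 + $112.48 + $21.02 + $188.74 + $148.80 = $1,910.94
Net pay = $4,289.44 − $1,910.94 = $2,378.50

$2,378.50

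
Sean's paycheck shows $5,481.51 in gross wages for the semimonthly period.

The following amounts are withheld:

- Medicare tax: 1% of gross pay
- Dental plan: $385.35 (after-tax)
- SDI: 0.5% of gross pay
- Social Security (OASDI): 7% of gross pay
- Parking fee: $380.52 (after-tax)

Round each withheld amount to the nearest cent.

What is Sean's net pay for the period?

$4,249.70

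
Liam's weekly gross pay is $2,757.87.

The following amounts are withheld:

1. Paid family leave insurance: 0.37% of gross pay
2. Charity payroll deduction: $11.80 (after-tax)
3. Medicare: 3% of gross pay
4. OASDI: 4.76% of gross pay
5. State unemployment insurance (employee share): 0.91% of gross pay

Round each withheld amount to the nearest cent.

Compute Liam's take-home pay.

$2,496.76

OASDI: $2,757.87 × 0.0476 = $131.27
Medicare: $2,757.87 × 0.03 = $82.74
Paid family leave insurance: $2,757.87 × 0.0037 = $10.20
State unemployment insurance (employee share): $2,757.87 × 0.0091 = $25.10
Charity payroll deduction: $11.80
Total deductions = $131.27 + $82.74 + $10.20 + $25.10 + $11.80 = $261.11
Net pay = $2,757.87 − $261.11 = $2,496.76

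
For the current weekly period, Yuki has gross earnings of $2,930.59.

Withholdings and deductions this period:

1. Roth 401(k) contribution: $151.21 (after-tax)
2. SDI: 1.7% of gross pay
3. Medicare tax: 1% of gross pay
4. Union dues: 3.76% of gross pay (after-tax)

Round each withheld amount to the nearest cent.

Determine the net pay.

Medicare tax: $2,930.59 × 0.01 = $29.31
SDI: $2,930.59 × 0.017 = $49.82
Roth 401(k) contribution: $151.21
Union dues: $2,930.59 × 0.0376 = $110.19
Total deductions = $29.31 + $49.82 + $151.21 + $110.19 = $340.53
Net pay = $2,930.59 − $340.53 = $2,590.06

$2,590.06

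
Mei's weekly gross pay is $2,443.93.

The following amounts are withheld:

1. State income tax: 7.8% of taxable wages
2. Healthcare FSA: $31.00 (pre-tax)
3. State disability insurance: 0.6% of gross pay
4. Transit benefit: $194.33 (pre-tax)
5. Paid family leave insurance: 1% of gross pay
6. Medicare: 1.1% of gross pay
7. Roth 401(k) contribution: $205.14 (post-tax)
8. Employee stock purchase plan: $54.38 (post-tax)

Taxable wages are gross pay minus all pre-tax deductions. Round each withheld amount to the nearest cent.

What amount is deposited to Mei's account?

$1,720.05

Transit benefit: $194.33
Healthcare FSA: $31.00
Pre-tax total = $194.33 + $31.00 = $225.33
Taxable wages = $2,443.93 − $225.33 = $2,218.60
State income tax: $2,218.60 × 0.078 = $173.05
Medicare: $2,443.93 × 0.011 = $26.88
State disability insurance: $2,443.93 × 0.006 = $14.66
Paid family leave insurance: $2,443.93 × 0.01 = $24.44
Employee stock purchase plan: $54.38
Roth 401(k) contribution: $205.14
Total deductions = $194.33 + $31.00 + $173.05 + $26.88 + $14.66 + $24.44 + $54.38 + $205.14 = $723.88
Net pay = $2,443.93 − $723.88 = $1,720.05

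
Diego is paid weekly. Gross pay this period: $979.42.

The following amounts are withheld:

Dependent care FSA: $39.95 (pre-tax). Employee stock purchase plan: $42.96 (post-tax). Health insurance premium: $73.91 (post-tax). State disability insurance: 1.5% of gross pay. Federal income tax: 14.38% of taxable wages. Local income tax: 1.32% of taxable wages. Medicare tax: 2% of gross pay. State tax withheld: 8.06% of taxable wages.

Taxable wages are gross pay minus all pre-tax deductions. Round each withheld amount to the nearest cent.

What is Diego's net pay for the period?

$565.10

Dependent care FSA: $39.95
Taxable wages = $979.42 − $39.95 = $939.47
State tax withheld: $939.47 × 0.0806 = $75.72
Federal income tax: $939.47 × 0.1438 = $135.10
Local income tax: $939.47 × 0.0132 = $12.40
Medicare tax: $979.42 × 0.02 = $19.59
State disability insurance: $979.42 × 0.015 = $14.69
Health insurance premium: $73.91
Employee stock purchase plan: $42.96
Total deductions = $39.95 + $75.72 + $135.10 + $12.40 + $19.59 + $14.69 + $73.91 + $42.96 = $414.32
Net pay = $979.42 − $414.32 = $565.10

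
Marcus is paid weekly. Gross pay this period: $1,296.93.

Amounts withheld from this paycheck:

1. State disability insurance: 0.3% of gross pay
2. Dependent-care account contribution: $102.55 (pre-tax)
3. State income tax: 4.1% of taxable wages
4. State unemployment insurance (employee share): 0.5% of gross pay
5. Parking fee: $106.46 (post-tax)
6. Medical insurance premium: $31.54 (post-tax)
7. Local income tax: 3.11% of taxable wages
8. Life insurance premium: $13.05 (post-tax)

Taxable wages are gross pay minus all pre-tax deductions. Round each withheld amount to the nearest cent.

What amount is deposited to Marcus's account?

Dependent-care account contribution: $102.55
Taxable wages = $1,296.93 − $102.55 = $1,194.38
Local income tax: $1,194.38 × 0.0311 = $37.15
State income tax: $1,194.38 × 0.041 = $48.97
State disability insurance: $1,296.93 × 0.003 = $3.89
State unemployment insurance (employee share): $1,296.93 × 0.005 = $6.48
Life insurance premium: $13.05
Medical insurance premium: $31.54
Parking fee: $106.46
Total deductions = $102.55 + $37.15 + $48.97 + $3.89 + $6.48 + $13.05 + $31.54 + $106.46 = $350.09
Net pay = $1,296.93 − $350.09 = $946.84

$946.84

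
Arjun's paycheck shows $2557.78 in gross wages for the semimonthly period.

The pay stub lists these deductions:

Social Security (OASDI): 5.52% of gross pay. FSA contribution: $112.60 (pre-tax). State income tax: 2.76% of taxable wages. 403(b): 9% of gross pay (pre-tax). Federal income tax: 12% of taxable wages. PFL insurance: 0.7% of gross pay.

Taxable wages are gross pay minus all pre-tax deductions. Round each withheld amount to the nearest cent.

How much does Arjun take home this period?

$1728.96

403(b): $2557.78 × 0.09 = $230.20
FSA contribution: $112.60
Pre-tax total = $230.20 + $112.60 = $342.80
Taxable wages = $2557.78 − $342.80 = $2214.98
Federal income tax: $2214.98 × 0.12 = $265.80
State income tax: $2214.98 × 0.0276 = $61.13
PFL insurance: $2557.78 × 0.007 = $17.90
Social Security (OASDI): $2557.78 × 0.0552 = $141.19
Total deductions = $230.20 + $112.60 + $265.80 + $61.13 + $17.90 + $141.19 = $828.82
Net pay = $2557.78 − $828.82 = $1728.96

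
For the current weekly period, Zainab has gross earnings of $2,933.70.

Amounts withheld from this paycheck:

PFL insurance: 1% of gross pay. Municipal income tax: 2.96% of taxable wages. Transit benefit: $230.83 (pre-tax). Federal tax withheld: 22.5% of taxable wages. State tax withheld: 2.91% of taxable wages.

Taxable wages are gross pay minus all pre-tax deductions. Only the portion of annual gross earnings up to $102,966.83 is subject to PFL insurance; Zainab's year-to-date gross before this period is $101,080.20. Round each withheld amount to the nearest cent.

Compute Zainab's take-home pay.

$1,917.20

Transit benefit: $230.83
Taxable wages = $2,933.70 − $230.83 = $2,702.87
Federal tax withheld: $2,702.87 × 0.225 = $608.15
Municipal income tax: $2,702.87 × 0.0296 = $80.00
State tax withheld: $2,702.87 × 0.0291 = $78.65
PFL insurance: only $102,966.83 − $101,080.20 = $1,886.63 of this check is subject → $1,886.63 × 0.01 = $18.87
Total deductions = $230.83 + $608.15 + $80.00 + $78.65 + $18.87 = $1,016.50
Net pay = $2,933.70 − $1,016.50 = $1,917.20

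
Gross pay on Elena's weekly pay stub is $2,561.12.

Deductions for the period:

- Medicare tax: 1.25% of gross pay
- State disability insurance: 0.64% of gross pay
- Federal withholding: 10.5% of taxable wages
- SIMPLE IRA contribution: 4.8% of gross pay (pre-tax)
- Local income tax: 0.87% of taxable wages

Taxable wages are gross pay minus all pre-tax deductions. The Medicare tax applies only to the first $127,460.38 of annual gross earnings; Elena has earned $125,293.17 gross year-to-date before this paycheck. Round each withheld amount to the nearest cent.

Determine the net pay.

SIMPLE IRA contribution: $2,561.12 × 0.048 = $122.93
Taxable wages = $2,561.12 − $122.93 = $2,438.19
Federal withholding: $2,438.19 × 0.105 = $256.01
Local income tax: $2,438.19 × 0.0087 = $21.21
Medicare tax: only $127,460.38 − $125,293.17 = $2,167.21 of this check is subject → $2,167.21 × 0.0125 = $27.09
State disability insurance: $2,561.12 × 0.0064 = $16.39
Total deductions = $122.93 + $256.01 + $21.21 + $27.09 + $16.39 = $443.63
Net pay = $2,561.12 − $443.63 = $2,117.49

$2,117.49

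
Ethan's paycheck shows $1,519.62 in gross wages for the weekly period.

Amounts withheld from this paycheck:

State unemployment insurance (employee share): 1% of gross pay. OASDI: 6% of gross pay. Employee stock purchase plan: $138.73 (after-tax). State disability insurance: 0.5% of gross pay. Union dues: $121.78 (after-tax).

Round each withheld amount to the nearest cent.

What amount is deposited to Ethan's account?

State unemployment insurance (employee share): $1,519.62 × 0.01 = $15.20
OASDI: $1,519.62 × 0.06 = $91.18
State disability insurance: $1,519.62 × 0.005 = $7.60
Union dues: $121.78
Employee stock purchase plan: $138.73
Total deductions = $15.20 + $91.18 + $7.60 + $121.78 + $138.73 = $374.49
Net pay = $1,519.62 − $374.49 = $1,145.13

$1,145.13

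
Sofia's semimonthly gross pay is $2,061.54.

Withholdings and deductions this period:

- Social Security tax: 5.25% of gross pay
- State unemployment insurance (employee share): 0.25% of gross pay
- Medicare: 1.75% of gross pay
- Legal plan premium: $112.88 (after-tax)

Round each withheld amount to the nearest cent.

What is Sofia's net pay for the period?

$1,799.20

Social Security tax: $2,061.54 × 0.0525 = $108.23
Medicare: $2,061.54 × 0.0175 = $36.08
State unemployment insurance (employee share): $2,061.54 × 0.0025 = $5.15
Legal plan premium: $112.88
Total deductions = $108.23 + $36.08 + $5.15 + $112.88 = $262.34
Net pay = $2,061.54 − $262.34 = $1,799.20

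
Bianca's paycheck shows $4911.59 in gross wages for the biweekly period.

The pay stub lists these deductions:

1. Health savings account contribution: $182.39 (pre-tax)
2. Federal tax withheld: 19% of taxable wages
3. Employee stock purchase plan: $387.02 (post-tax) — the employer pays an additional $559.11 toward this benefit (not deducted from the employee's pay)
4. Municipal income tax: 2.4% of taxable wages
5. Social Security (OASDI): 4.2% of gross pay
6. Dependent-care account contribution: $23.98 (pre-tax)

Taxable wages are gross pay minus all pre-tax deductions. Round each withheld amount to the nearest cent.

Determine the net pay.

Dependent-care account contribution: $23.98
Health savings account contribution: $182.39
Pre-tax total = $23.98 + $182.39 = $206.37
Taxable wages = $4911.59 − $206.37 = $4705.22
Municipal income tax: $4705.22 × 0.024 = $112.93
Federal tax withheld: $4705.22 × 0.19 = $893.99
Social Security (OASDI): $4911.59 × 0.042 = $206.29
Employee stock purchase plan: $387.02
(Employer's $559.11 toward employee stock purchase plan is not withheld from the employee.)
Total deductions = $23.98 + $182.39 + $112.93 + $893.99 + $206.29 + $387.02 = $1806.60
Net pay = $4911.59 − $1806.60 = $3104.99

$3104.99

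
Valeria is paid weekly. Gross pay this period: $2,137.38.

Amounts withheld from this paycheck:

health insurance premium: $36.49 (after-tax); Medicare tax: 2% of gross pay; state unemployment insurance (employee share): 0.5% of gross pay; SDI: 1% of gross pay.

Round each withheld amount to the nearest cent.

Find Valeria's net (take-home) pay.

SDI: $2,137.38 × 0.01 = $21.37
Medicare tax: $2,137.38 × 0.02 = $42.75
State unemployment insurance (employee share): $2,137.38 × 0.005 = $10.69
Health insurance premium: $36.49
Total deductions = $21.37 + $42.75 + $10.69 + $36.49 = $111.30
Net pay = $2,137.38 − $111.30 = $2,026.08

$2,026.08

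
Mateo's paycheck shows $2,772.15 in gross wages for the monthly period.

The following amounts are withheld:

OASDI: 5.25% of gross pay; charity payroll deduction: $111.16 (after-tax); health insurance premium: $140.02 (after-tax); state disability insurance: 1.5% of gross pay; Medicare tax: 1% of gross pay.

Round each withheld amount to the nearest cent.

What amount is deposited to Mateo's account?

State disability insurance: $2,772.15 × 0.015 = $41.58
OASDI: $2,772.15 × 0.0525 = $145.54
Medicare tax: $2,772.15 × 0.01 = $27.72
Charity payroll deduction: $111.16
Health insurance premium: $140.02
Total deductions = $41.58 + $145.54 + $27.72 + $111.16 + $140.02 = $466.02
Net pay = $2,772.15 − $466.02 = $2,306.13

$2,306.13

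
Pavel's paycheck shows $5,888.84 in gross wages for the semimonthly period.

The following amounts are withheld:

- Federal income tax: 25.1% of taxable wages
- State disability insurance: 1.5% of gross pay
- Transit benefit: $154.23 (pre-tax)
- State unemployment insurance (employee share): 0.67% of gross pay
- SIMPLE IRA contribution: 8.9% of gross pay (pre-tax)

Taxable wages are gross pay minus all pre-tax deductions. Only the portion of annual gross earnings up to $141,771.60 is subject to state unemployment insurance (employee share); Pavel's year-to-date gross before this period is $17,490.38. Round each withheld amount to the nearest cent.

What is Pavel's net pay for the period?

$3,774.87

Transit benefit: $154.23
SIMPLE IRA contribution: $5,888.84 × 0.089 = $524.11
Pre-tax total = $154.23 + $524.11 = $678.34
Taxable wages = $5,888.84 − $678.34 = $5,210.50
Federal income tax: $5,210.50 × 0.251 = $1,307.84
State disability insurance: $5,888.84 × 0.015 = $88.33
State unemployment insurance (employee share): cap not yet reached, full $5,888.84 is subject → $5,888.84 × 0.0067 = $39.46
Total deductions = $154.23 + $524.11 + $1,307.84 + $88.33 + $39.46 = $2,113.97
Net pay = $5,888.84 − $2,113.97 = $3,774.87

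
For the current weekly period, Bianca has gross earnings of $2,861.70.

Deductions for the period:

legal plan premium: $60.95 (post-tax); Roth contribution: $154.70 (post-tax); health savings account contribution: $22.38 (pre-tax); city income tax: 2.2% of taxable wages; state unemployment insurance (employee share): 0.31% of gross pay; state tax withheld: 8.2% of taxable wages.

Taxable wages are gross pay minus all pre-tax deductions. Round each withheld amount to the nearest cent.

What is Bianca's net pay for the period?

$2,319.51

Health savings account contribution: $22.38
Taxable wages = $2,861.70 − $22.38 = $2,839.32
State tax withheld: $2,839.32 × 0.082 = $232.82
City income tax: $2,839.32 × 0.022 = $62.47
State unemployment insurance (employee share): $2,861.70 × 0.0031 = $8.87
Roth contribution: $154.70
Legal plan premium: $60.95
Total deductions = $22.38 + $232.82 + $62.47 + $8.87 + $154.70 + $60.95 = $542.19
Net pay = $2,861.70 − $542.19 = $2,319.51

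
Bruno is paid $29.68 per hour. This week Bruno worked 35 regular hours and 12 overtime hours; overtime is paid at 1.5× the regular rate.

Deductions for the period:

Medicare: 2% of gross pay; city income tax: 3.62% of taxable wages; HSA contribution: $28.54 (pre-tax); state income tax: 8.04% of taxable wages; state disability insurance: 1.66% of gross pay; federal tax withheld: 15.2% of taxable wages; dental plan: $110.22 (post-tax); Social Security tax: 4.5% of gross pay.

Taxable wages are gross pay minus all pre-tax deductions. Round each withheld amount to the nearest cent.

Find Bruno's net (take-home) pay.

$891.07

Regular pay: 35 × $29.68 = $1,038.80
Overtime pay: 12 × $29.68 × 1.5 = $534.24
Gross pay = $1,038.80 + $534.24 = $1,573.04
HSA contribution: $28.54
Taxable wages = $1,573.04 − $28.54 = $1,544.50
City income tax: $1,544.50 × 0.0362 = $55.91
Federal tax withheld: $1,544.50 × 0.152 = $234.76
State income tax: $1,544.50 × 0.0804 = $124.18
Medicare: $1,573.04 × 0.02 = $31.46
Social Security tax: $1,573.04 × 0.045 = $70.79
State disability insurance: $1,573.04 × 0.0166 = $26.11
Dental plan: $110.22
Total deductions = $28.54 + $55.91 + $234.76 + $124.18 + $31.46 + $70.79 + $26.11 + $110.22 = $681.97
Net pay = $1,573.04 − $681.97 = $891.07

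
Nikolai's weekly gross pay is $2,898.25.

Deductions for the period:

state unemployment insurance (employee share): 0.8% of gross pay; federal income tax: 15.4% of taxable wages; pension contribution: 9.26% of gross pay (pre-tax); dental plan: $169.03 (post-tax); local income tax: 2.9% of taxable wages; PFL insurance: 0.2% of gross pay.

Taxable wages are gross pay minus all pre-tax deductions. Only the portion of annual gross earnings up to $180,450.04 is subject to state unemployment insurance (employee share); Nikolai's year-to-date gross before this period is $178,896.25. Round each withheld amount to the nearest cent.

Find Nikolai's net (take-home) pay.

$1,961.34

Pension contribution: $2,898.25 × 0.0926 = $268.38
Taxable wages = $2,898.25 − $268.38 = $2,629.87
Federal income tax: $2,629.87 × 0.154 = $405.00
Local income tax: $2,629.87 × 0.029 = $76.27
PFL insurance: $2,898.25 × 0.002 = $5.80
State unemployment insurance (employee share): only $180,450.04 − $178,896.25 = $1,553.79 of this check is subject → $1,553.79 × 0.008 = $12.43
Dental plan: $169.03
Total deductions = $268.38 + $405.00 + $76.27 + $5.80 + $12.43 + $169.03 = $936.91
Net pay = $2,898.25 − $936.91 = $1,961.34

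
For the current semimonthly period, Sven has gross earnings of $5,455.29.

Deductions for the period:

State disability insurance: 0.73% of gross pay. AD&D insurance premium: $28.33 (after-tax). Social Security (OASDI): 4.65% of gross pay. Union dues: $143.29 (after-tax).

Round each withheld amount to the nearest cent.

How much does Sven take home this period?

Social Security (OASDI): $5,455.29 × 0.0465 = $253.67
State disability insurance: $5,455.29 × 0.0073 = $39.82
Union dues: $143.29
AD&D insurance premium: $28.33
Total deductions = $253.67 + $39.82 + $143.29 + $28.33 = $465.11
Net pay = $5,455.29 − $465.11 = $4,990.18

$4,990.18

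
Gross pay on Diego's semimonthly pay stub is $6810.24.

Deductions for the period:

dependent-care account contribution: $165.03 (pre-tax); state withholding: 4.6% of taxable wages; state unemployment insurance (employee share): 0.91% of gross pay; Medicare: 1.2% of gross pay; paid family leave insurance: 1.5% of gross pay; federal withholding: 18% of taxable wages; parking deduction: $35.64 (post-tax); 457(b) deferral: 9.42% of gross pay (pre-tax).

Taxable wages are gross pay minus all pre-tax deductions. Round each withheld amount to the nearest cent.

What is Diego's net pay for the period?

457(b) deferral: $6810.24 × 0.0942 = $641.52
Dependent-care account contribution: $165.03
Pre-tax total = $641.52 + $165.03 = $806.55
Taxable wages = $6810.24 − $806.55 = $6003.69
Federal withholding: $6003.69 × 0.18 = $1080.66
State withholding: $6003.69 × 0.046 = $276.17
Medicare: $6810.24 × 0.012 = $81.72
State unemployment insurance (employee share): $6810.24 × 0.0091 = $61.97
Paid family leave insurance: $6810.24 × 0.015 = $102.15
Parking deduction: $35.64
Total deductions = $641.52 + $165.03 + $1080.66 + $276.17 + $81.72 + $61.97 + $102.15 + $35.64 = $2444.86
Net pay = $6810.24 − $2444.86 = $4365.38

$4365.38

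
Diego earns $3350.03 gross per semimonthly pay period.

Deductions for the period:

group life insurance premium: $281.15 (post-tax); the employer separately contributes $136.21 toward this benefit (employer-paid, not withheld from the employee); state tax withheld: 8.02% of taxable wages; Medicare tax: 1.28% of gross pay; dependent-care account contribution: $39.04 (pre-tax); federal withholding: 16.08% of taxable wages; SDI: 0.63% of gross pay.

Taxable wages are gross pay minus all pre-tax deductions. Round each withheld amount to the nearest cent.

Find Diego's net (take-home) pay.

$2167.90

Dependent-care account contribution: $39.04
Taxable wages = $3350.03 − $39.04 = $3310.99
Federal withholding: $3310.99 × 0.1608 = $532.41
State tax withheld: $3310.99 × 0.0802 = $265.54
Medicare tax: $3350.03 × 0.0128 = $42.88
SDI: $3350.03 × 0.0063 = $21.11
Group life insurance premium: $281.15
(Employer's $136.21 toward group life insurance premium is not withheld from the employee.)
Total deductions = $39.04 + $532.41 + $265.54 + $42.88 + $21.11 + $281.15 = $1182.13
Net pay = $3350.03 − $1182.13 = $2167.90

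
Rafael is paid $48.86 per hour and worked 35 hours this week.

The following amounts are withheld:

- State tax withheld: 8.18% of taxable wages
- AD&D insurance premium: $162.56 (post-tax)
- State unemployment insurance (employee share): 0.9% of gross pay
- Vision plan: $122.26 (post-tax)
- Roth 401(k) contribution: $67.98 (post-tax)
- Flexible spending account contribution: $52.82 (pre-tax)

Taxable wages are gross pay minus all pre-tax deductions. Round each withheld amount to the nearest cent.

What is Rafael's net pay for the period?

Gross pay: 35 × $48.86 = $1,710.10
Flexible spending account contribution: $52.82
Taxable wages = $1,710.10 − $52.82 = $1,657.28
State tax withheld: $1,657.28 × 0.0818 = $135.57
State unemployment insurance (employee share): $1,710.10 × 0.009 = $15.39
AD&D insurance premium: $162.56
Vision plan: $122.26
Roth 401(k) contribution: $67.98
Total deductions = $52.82 + $135.57 + $15.39 + $162.56 + $122.26 + $67.98 = $556.58
Net pay = $1,710.10 − $556.58 = $1,153.52

$1,153.52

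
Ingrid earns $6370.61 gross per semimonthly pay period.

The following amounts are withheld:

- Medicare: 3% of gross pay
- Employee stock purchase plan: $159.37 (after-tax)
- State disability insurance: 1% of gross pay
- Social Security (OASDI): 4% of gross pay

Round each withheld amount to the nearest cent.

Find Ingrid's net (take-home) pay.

$5701.59

State disability insurance: $6370.61 × 0.01 = $63.71
Social Security (OASDI): $6370.61 × 0.04 = $254.82
Medicare: $6370.61 × 0.03 = $191.12
Employee stock purchase plan: $159.37
Total deductions = $63.71 + $254.82 + $191.12 + $159.37 = $669.02
Net pay = $6370.61 − $669.02 = $5701.59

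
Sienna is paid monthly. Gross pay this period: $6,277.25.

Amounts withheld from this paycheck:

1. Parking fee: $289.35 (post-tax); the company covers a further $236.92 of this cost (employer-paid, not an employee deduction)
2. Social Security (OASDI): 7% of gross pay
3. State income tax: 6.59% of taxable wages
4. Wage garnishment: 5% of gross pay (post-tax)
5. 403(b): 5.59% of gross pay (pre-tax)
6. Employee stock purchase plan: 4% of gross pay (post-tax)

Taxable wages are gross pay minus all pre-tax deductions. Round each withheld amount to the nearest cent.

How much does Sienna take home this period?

$4,242.09

403(b): $6,277.25 × 0.0559 = $350.90
Taxable wages = $6,277.25 − $350.90 = $5,926.35
State income tax: $5,926.35 × 0.0659 = $390.55
Social Security (OASDI): $6,277.25 × 0.07 = $439.41
Wage garnishment: $6,277.25 × 0.05 = $313.86
Employee stock purchase plan: $6,277.25 × 0.04 = $251.09
Parking fee: $289.35
(Employer's $236.92 toward parking fee is not withheld from the employee.)
Total deductions = $350.90 + $390.55 + $439.41 + $313.86 + $251.09 + $289.35 = $2,035.16
Net pay = $6,277.25 − $2,035.16 = $4,242.09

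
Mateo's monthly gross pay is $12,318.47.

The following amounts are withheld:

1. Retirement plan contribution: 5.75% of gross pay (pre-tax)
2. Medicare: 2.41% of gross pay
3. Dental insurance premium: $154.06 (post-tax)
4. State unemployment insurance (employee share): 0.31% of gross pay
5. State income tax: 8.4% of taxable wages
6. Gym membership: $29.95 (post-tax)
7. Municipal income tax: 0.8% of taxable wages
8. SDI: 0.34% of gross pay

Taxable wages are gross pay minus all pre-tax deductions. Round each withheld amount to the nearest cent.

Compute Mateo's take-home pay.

Retirement plan contribution: $12,318.47 × 0.0575 = $708.31
Taxable wages = $12,318.47 − $708.31 = $11,610.16
Municipal income tax: $11,610.16 × 0.008 = $92.88
State income tax: $11,610.16 × 0.084 = $975.25
State unemployment insurance (employee share): $12,318.47 × 0.0031 = $38.19
SDI: $12,318.47 × 0.0034 = $41.88
Medicare: $12,318.47 × 0.0241 = $296.88
Dental insurance premium: $154.06
Gym membership: $29.95
Total deductions = $708.31 + $92.88 + $975.25 + $38.19 + $41.88 + $296.88 + $154.06 + $29.95 = $2,337.40
Net pay = $12,318.47 − $2,337.40 = $9,981.07

$9,981.07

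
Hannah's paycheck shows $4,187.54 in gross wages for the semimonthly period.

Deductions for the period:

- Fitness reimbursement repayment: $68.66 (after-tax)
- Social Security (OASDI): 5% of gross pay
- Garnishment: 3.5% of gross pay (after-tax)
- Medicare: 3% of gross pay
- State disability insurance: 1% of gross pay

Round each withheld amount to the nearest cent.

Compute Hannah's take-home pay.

$3,595.43

State disability insurance: $4,187.54 × 0.01 = $41.88
Social Security (OASDI): $4,187.54 × 0.05 = $209.38
Medicare: $4,187.54 × 0.03 = $125.63
Fitness reimbursement repayment: $68.66
Garnishment: $4,187.54 × 0.035 = $146.56
Total deductions = $41.88 + $209.38 + $125.63 + $68.66 + $146.56 = $592.11
Net pay = $4,187.54 − $592.11 = $3,595.43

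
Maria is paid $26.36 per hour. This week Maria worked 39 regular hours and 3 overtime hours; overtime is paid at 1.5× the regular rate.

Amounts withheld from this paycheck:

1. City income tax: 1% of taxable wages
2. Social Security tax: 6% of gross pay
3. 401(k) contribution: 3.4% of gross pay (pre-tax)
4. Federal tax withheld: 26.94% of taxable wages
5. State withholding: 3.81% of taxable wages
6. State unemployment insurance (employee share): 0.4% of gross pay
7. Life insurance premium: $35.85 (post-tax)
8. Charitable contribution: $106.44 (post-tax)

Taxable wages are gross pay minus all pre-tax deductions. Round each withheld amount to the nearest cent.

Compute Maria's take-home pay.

$540.30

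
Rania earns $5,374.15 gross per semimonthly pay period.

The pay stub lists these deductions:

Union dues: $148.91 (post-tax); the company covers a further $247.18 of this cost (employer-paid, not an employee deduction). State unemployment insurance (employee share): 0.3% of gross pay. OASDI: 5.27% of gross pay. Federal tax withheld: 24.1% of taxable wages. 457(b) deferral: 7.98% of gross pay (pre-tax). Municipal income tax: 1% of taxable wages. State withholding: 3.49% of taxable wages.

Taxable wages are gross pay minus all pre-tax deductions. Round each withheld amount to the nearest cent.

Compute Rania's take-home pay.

$3,083.19

457(b) deferral: $5,374.15 × 0.0798 = $428.86
Taxable wages = $5,374.15 − $428.86 = $4,945.29
Federal tax withheld: $4,945.29 × 0.241 = $1,191.81
Municipal income tax: $4,945.29 × 0.01 = $49.45
State withholding: $4,945.29 × 0.0349 = $172.59
State unemployment insurance (employee share): $5,374.15 × 0.003 = $16.12
OASDI: $5,374.15 × 0.0527 = $283.22
Union dues: $148.91
(Employer's $247.18 toward union dues is not withheld from the employee.)
Total deductions = $428.86 + $1,191.81 + $49.45 + $172.59 + $16.12 + $283.22 + $148.91 = $2,290.96
Net pay = $5,374.15 − $2,290.96 = $3,083.19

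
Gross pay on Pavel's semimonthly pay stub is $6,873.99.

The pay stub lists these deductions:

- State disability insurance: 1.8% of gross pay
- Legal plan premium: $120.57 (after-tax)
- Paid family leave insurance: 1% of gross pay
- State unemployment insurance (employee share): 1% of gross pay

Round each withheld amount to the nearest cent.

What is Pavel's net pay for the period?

Paid family leave insurance: $6,873.99 × 0.01 = $68.74
State disability insurance: $6,873.99 × 0.018 = $123.73
State unemployment insurance (employee share): $6,873.99 × 0.01 = $68.74
Legal plan premium: $120.57
Total deductions = $68.74 + $123.73 + $68.74 + $120.57 = $381.78
Net pay = $6,873.99 − $381.78 = $6,492.21

$6,492.21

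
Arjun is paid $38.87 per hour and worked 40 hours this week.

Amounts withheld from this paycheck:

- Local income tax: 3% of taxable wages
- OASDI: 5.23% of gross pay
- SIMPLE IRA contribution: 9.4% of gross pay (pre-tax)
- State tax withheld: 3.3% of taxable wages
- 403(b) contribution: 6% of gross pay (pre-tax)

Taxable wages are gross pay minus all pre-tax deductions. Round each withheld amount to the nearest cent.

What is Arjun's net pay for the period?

$1,151.17

Gross pay: 40 × $38.87 = $1,554.80
403(b) contribution: $1,554.80 × 0.06 = $93.29
SIMPLE IRA contribution: $1,554.80 × 0.094 = $146.15
Pre-tax total = $93.29 + $146.15 = $239.44
Taxable wages = $1,554.80 − $239.44 = $1,315.36
State tax withheld: $1,315.36 × 0.033 = $43.41
Local income tax: $1,315.36 × 0.03 = $39.46
OASDI: $1,554.80 × 0.0523 = $81.32
Total deductions = $93.29 + $146.15 + $43.41 + $39.46 + $81.32 = $403.63
Net pay = $1,554.80 − $403.63 = $1,151.17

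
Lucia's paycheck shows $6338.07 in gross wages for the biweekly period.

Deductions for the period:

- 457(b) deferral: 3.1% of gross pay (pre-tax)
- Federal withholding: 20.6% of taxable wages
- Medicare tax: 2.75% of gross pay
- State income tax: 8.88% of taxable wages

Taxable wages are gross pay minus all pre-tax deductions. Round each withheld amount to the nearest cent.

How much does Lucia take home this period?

457(b) deferral: $6338.07 × 0.031 = $196.48
Taxable wages = $6338.07 − $196.48 = $6141.59
State income tax: $6141.59 × 0.0888 = $545.37
Federal withholding: $6141.59 × 0.206 = $1265.17
Medicare tax: $6338.07 × 0.0275 = $174.30
Total deductions = $196.48 + $545.37 + $1265.17 + $174.30 = $2181.32
Net pay = $6338.07 − $2181.32 = $4156.75

$4156.75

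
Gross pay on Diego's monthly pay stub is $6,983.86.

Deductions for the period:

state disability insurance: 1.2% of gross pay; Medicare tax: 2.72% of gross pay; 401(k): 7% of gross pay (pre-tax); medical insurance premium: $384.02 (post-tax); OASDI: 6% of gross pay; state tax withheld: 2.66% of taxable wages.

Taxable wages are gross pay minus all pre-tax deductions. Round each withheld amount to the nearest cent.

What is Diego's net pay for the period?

$5,245.40

401(k): $6,983.86 × 0.07 = $488.87
Taxable wages = $6,983.86 − $488.87 = $6,494.99
State tax withheld: $6,494.99 × 0.0266 = $172.77
State disability insurance: $6,983.86 × 0.012 = $83.81
OASDI: $6,983.86 × 0.06 = $419.03
Medicare tax: $6,983.86 × 0.0272 = $189.96
Medical insurance premium: $384.02
Total deductions = $488.87 + $172.77 + $83.81 + $419.03 + $189.96 + $384.02 = $1,738.46
Net pay = $6,983.86 − $1,738.46 = $5,245.40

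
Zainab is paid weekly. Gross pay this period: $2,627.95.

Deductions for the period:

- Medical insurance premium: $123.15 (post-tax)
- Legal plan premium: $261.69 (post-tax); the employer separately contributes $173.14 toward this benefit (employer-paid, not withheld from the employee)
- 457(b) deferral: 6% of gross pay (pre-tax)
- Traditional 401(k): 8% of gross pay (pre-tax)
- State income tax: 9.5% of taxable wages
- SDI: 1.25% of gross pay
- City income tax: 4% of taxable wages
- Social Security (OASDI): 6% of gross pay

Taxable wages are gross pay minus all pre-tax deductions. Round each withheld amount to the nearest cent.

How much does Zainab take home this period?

$1,379.56

Traditional 401(k): $2,627.95 × 0.08 = $210.24
457(b) deferral: $2,627.95 × 0.06 = $157.68
Pre-tax total = $210.24 + $157.68 = $367.92
Taxable wages = $2,627.95 − $367.92 = $2,260.03
City income tax: $2,260.03 × 0.04 = $90.40
State income tax: $2,260.03 × 0.095 = $214.70
Social Security (OASDI): $2,627.95 × 0.06 = $157.68
SDI: $2,627.95 × 0.0125 = $32.85
Legal plan premium: $261.69
Medical insurance premium: $123.15
(Employer's $173.14 toward legal plan premium is not withheld from the employee.)
Total deductions = $210.24 + $157.68 + $90.40 + $214.70 + $157.68 + $32.85 + $261.69 + $123.15 = $1,248.39
Net pay = $2,627.95 − $1,248.39 = $1,379.56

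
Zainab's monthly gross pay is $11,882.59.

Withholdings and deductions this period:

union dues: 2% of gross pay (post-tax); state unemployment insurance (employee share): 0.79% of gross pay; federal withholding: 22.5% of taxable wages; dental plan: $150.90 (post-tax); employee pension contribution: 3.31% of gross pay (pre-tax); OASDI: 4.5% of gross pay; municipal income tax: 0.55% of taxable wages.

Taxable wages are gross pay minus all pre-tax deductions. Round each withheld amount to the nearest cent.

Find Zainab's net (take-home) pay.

Employee pension contribution: $11,882.59 × 0.0331 = $393.31
Taxable wages = $11,882.59 − $393.31 = $11,489.28
Federal withholding: $11,489.28 × 0.225 = $2,585.09
Municipal income tax: $11,489.28 × 0.0055 = $63.19
OASDI: $11,882.59 × 0.045 = $534.72
State unemployment insurance (employee share): $11,882.59 × 0.0079 = $93.87
Dental plan: $150.90
Union dues: $11,882.59 × 0.02 = $237.65
Total deductions = $393.31 + $2,585.09 + $63.19 + $534.72 + $93.87 + $150.90 + $237.65 = $4,058.73
Net pay = $11,882.59 − $4,058.73 = $7,823.86

$7,823.86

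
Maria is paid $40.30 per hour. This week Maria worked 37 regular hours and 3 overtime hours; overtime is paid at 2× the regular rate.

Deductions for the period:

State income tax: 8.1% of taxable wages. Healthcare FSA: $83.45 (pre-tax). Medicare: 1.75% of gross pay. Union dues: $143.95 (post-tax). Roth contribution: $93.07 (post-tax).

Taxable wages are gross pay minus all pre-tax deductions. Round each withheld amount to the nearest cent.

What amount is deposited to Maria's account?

Regular pay: 37 × $40.30 = $1,491.10
Overtime pay: 3 × $40.30 × 2 = $241.80
Gross pay = $1,491.10 + $241.80 = $1,732.90
Healthcare FSA: $83.45
Taxable wages = $1,732.90 − $83.45 = $1,649.45
State income tax: $1,649.45 × 0.081 = $133.61
Medicare: $1,732.90 × 0.0175 = $30.33
Union dues: $143.95
Roth contribution: $93.07
Total deductions = $83.45 + $133.61 + $30.33 + $143.95 + $93.07 = $484.41
Net pay = $1,732.90 − $484.41 = $1,248.49

$1,248.49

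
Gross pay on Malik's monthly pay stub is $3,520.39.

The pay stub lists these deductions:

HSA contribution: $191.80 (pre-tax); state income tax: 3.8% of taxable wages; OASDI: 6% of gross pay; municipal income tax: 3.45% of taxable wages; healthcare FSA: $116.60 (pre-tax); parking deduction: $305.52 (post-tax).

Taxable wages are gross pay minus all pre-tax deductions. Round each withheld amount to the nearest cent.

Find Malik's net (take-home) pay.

$2,462.38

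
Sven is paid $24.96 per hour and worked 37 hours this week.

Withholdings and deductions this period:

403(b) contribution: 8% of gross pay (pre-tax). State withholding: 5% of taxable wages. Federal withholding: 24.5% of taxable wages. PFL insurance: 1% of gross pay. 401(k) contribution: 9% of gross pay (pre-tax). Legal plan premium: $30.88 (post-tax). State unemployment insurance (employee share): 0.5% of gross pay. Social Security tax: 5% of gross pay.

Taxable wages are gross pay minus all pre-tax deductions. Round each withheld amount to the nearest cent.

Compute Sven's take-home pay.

$449.47

Gross pay: 37 × $24.96 = $923.52
403(b) contribution: $923.52 × 0.08 = $73.88
401(k) contribution: $923.52 × 0.09 = $83.12
Pre-tax total = $73.88 + $83.12 = $157.00
Taxable wages = $923.52 − $157.00 = $766.52
State withholding: $766.52 × 0.05 = $38.33
Federal withholding: $766.52 × 0.245 = $187.80
PFL insurance: $923.52 × 0.01 = $9.24
Social Security tax: $923.52 × 0.05 = $46.18
State unemployment insurance (employee share): $923.52 × 0.005 = $4.62
Legal plan premium: $30.88
Total deductions = $73.88 + $83.12 + $38.33 + $187.80 + $9.24 + $46.18 + $4.62 + $30.88 = $474.05
Net pay = $923.52 − $474.05 = $449.47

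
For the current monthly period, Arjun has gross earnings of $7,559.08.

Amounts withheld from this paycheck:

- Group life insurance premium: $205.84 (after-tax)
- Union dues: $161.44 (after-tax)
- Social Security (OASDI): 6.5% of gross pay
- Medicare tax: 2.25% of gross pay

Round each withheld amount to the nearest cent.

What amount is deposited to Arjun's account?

Medicare tax: $7,559.08 × 0.0225 = $170.08
Social Security (OASDI): $7,559.08 × 0.065 = $491.34
Group life insurance premium: $205.84
Union dues: $161.44
Total deductions = $170.08 + $491.34 + $205.84 + $161.44 = $1,028.70
Net pay = $7,559.08 − $1,028.70 = $6,530.38

$6,530.38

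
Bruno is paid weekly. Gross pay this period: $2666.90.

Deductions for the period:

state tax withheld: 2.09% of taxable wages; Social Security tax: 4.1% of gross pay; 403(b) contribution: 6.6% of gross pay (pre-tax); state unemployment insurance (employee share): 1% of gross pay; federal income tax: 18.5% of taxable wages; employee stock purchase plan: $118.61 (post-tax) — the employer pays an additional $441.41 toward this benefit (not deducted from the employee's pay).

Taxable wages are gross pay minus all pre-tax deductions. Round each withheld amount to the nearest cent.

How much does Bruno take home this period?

$1723.39

403(b) contribution: $2666.90 × 0.066 = $176.02
Taxable wages = $2666.90 − $176.02 = $2490.88
State tax withheld: $2490.88 × 0.0209 = $52.06
Federal income tax: $2490.88 × 0.185 = $460.81
Social Security tax: $2666.90 × 0.041 = $109.34
State unemployment insurance (employee share): $2666.90 × 0.01 = $26.67
Employee stock purchase plan: $118.61
(Employer's $441.41 toward employee stock purchase plan is not withheld from the employee.)
Total deductions = $176.02 + $52.06 + $460.81 + $109.34 + $26.67 + $118.61 = $943.51
Net pay = $2666.90 − $943.51 = $1723.39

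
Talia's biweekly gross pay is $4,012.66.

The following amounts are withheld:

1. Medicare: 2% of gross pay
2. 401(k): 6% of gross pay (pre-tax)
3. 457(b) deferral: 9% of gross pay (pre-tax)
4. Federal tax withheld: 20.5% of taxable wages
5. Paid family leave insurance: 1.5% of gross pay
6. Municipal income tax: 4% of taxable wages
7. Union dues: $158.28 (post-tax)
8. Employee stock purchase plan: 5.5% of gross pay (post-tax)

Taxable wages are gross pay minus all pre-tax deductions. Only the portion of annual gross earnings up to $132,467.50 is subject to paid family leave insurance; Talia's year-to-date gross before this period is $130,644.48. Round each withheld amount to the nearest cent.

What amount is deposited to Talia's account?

$2,088.54

457(b) deferral: $4,012.66 × 0.09 = $361.14
401(k): $4,012.66 × 0.06 = $240.76
Pre-tax total = $361.14 + $240.76 = $601.90
Taxable wages = $4,012.66 − $601.90 = $3,410.76
Federal tax withheld: $3,410.76 × 0.205 = $699.21
Municipal income tax: $3,410.76 × 0.04 = $136.43
Medicare: $4,012.66 × 0.02 = $80.25
Paid family leave insurance: only $132,467.50 − $130,644.48 = $1,823.02 of this check is subject → $1,823.02 × 0.015 = $27.35
Union dues: $158.28
Employee stock purchase plan: $4,012.66 × 0.055 = $220.70
Total deductions = $361.14 + $240.76 + $699.21 + $136.43 + $80.25 + $27.35 + $158.28 + $220.70 = $1,924.12
Net pay = $4,012.66 − $1,924.12 = $2,088.54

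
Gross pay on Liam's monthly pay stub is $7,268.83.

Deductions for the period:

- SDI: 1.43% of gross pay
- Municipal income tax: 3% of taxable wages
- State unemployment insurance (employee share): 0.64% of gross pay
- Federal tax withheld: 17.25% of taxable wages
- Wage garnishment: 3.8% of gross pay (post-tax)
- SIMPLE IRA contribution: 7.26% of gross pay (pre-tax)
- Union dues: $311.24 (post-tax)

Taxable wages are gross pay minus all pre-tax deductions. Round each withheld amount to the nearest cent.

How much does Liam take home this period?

$4,638.12

SIMPLE IRA contribution: $7,268.83 × 0.0726 = $527.72
Taxable wages = $7,268.83 − $527.72 = $6,741.11
Federal tax withheld: $6,741.11 × 0.1725 = $1,162.84
Municipal income tax: $6,741.11 × 0.03 = $202.23
State unemployment insurance (employee share): $7,268.83 × 0.0064 = $46.52
SDI: $7,268.83 × 0.0143 = $103.94
Union dues: $311.24
Wage garnishment: $7,268.83 × 0.038 = $276.22
Total deductions = $527.72 + $1,162.84 + $202.23 + $46.52 + $103.94 + $311.24 + $276.22 = $2,630.71
Net pay = $7,268.83 − $2,630.71 = $4,638.12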